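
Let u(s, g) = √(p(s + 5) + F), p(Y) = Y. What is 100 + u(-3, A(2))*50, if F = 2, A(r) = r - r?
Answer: 200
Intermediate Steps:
A(r) = 0
u(s, g) = √(7 + s) (u(s, g) = √((s + 5) + 2) = √((5 + s) + 2) = √(7 + s))
100 + u(-3, A(2))*50 = 100 + √(7 - 3)*50 = 100 + √4*50 = 100 + 2*50 = 100 + 100 = 200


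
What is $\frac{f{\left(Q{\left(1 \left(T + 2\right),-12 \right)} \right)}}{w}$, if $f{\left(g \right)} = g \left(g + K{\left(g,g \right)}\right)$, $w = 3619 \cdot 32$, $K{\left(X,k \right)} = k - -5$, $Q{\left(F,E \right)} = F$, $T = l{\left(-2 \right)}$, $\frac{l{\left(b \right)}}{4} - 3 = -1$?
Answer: $\frac{125}{57904} \approx 0.0021587$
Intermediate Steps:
$l{\left(b \right)} = 8$ ($l{\left(b \right)} = 12 + 4 \left(-1\right) = 12 - 4 = 8$)
$T = 8$
$K{\left(X,k \right)} = 5 + k$ ($K{\left(X,k \right)} = k + 5 = 5 + k$)
$w = 115808$
$f{\left(g \right)} = g \left(5 + 2 g\right)$ ($f{\left(g \right)} = g \left(g + \left(5 + g\right)\right) = g \left(5 + 2 g\right)$)
$\frac{f{\left(Q{\left(1 \left(T + 2\right),-12 \right)} \right)}}{w} = \frac{1 \left(8 + 2\right) \left(5 + 2 \cdot 1 \left(8 + 2\right)\right)}{115808} = 1 \cdot 10 \left(5 + 2 \cdot 1 \cdot 10\right) \frac{1}{115808} = 10 \left(5 + 2 \cdot 10\right) \frac{1}{115808} = 10 \left(5 + 20\right) \frac{1}{115808} = 10 \cdot 25 \cdot \frac{1}{115808} = 250 \cdot \frac{1}{115808} = \frac{125}{57904}$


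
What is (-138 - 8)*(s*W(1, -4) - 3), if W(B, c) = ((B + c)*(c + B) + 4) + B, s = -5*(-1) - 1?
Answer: -7738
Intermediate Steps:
s = 4 (s = 5 - 1 = 4)
W(B, c) = 4 + B + (B + c)**2 (W(B, c) = ((B + c)*(B + c) + 4) + B = ((B + c)**2 + 4) + B = (4 + (B + c)**2) + B = 4 + B + (B + c)**2)
(-138 - 8)*(s*W(1, -4) - 3) = (-138 - 8)*(4*(4 + 1 + (1 - 4)**2) - 3) = -146*(4*(4 + 1 + (-3)**2) - 3) = -146*(4*(4 + 1 + 9) - 3) = -146*(4*14 - 3) = -146*(56 - 3) = -146*53 = -7738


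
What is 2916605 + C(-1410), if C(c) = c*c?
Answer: 4904705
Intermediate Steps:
C(c) = c²
2916605 + C(-1410) = 2916605 + (-1410)² = 2916605 + 1988100 = 4904705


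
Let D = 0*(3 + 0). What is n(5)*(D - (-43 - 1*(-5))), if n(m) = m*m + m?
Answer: 1140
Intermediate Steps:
D = 0 (D = 0*3 = 0)
n(m) = m + m**2 (n(m) = m**2 + m = m + m**2)
n(5)*(D - (-43 - 1*(-5))) = (5*(1 + 5))*(0 - (-43 - 1*(-5))) = (5*6)*(0 - (-43 + 5)) = 30*(0 - 1*(-38)) = 30*(0 + 38) = 30*38 = 1140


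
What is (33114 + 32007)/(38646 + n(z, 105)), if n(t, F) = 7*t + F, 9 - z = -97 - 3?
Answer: 65121/39514 ≈ 1.6480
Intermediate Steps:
z = 109 (z = 9 - (-97 - 3) = 9 - 1*(-100) = 9 + 100 = 109)
n(t, F) = F + 7*t
(33114 + 32007)/(38646 + n(z, 105)) = (33114 + 32007)/(38646 + (105 + 7*109)) = 65121/(38646 + (105 + 763)) = 65121/(38646 + 868) = 65121/39514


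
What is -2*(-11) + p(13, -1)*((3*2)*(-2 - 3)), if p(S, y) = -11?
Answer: 352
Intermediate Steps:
-2*(-11) + p(13, -1)*((3*2)*(-2 - 3)) = -2*(-11) - 11*3*2*(-2 - 3) = 22 - 66*(-5) = 22 - 11*(-30) = 22 + 330 = 352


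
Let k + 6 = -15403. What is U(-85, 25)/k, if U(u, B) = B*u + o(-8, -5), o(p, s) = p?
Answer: 2133/15409 ≈ 0.13843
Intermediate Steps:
k = -15409 (k = -6 - 15403 = -15409)
U(u, B) = -8 + B*u (U(u, B) = B*u - 8 = -8 + B*u)
U(-85, 25)/k = (-8 + 25*(-85))/(-15409) = (-8 - 2125)*(-1/15409) = -2133*(-1/15409) = 2133/15409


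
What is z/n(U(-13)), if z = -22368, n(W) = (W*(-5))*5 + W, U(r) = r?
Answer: -932/13 ≈ -71.692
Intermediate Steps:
n(W) = -24*W (n(W) = -5*W*5 + W = -25*W + W = -24*W)
z/n(U(-13)) = -22368/((-24*(-13))) = -22368/312 = -22368*1/312 = -932/13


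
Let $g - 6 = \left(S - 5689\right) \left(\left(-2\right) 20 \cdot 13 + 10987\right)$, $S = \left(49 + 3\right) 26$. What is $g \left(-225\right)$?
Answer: $10213958925$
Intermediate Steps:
$S = 1352$ ($S = 52 \cdot 26 = 1352$)
$g = -45395373$ ($g = 6 + \left(1352 - 5689\right) \left(\left(-2\right) 20 \cdot 13 + 10987\right) = 6 - 4337 \left(\left(-40\right) 13 + 10987\right) = 6 - 4337 \left(-520 + 10987\right) = 6 - 45395379 = -45395373$)
$g \left(-225\right) = \left(-45395373\right) \left(-225\right) = 10213958925$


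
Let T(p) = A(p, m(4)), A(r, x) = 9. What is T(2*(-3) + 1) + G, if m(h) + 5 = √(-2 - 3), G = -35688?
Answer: -35679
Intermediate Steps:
m(h) = -5 + I*√5 (m(h) = -5 + √(-2 - 3) = -5 + √(-5) = -5 + I*√5)
T(p) = 9
T(2*(-3) + 1) + G = 9 - 35688 = -35679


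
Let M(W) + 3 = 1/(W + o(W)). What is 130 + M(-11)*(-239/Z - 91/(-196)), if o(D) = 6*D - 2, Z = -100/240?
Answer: -1263573/790 ≈ -1599.5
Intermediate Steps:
Z = -5/12 (Z = -100*1/240 = -5/12 ≈ -0.41667)
o(D) = -2 + 6*D
M(W) = -3 + 1/(-2 + 7*W) (M(W) = -3 + 1/(W + (-2 + 6*W)) = -3 + 1/(-2 + 7*W))
130 + M(-11)*(-239/Z - 91/(-196)) = 130 + (7*(1 - 3*(-11))/(-2 + 7*(-11)))*(-239/(-5/12) - 91/(-196)) = 130 + (7*(1 + 33)/(-2 - 77))*(-239*(-12/5) - 91*(-1/196)) = 130 + (7*34/(-79))*(2868/5 + 13/28) = 130 + (7*(-1/79)*34)*(80369/140) = 130 - 238/79*80369/140 = 130 - 1366273/790 = -1263573/790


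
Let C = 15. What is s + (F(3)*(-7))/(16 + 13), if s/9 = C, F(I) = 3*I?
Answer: 3852/29 ≈ 132.83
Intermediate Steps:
s = 135 (s = 9*15 = 135)
s + (F(3)*(-7))/(16 + 13) = 135 + ((3*3)*(-7))/(16 + 13) = 135 + (9*(-7))/29 = 135 + (1/29)*(-63) = 135 - 63/29 = 3852/29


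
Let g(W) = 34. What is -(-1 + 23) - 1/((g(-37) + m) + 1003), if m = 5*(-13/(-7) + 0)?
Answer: -161135/7324 ≈ -22.001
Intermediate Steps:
m = 65/7 (m = 5*(-13*(-⅐) + 0) = 5*(13/7 + 0) = 5*(13/7) = 65/7 ≈ 9.2857)
-(-1 + 23) - 1/((g(-37) + m) + 1003) = -(-1 + 23) - 1/((34 + 65/7) + 1003) = -1*22 - 1/(303/7 + 1003) = -22 - 1/7324/7 = -22 - 1*7/7324 = -22 - 7/7324 = -161135/7324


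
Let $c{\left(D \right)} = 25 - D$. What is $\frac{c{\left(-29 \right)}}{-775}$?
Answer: $- \frac{54}{775} \approx -0.069677$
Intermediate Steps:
$\frac{c{\left(-29 \right)}}{-775} = \frac{25 - -29}{-775} = \left(25 + 29\right) \left(- \frac{1}{775}\right) = 54 \left(- \frac{1}{775}\right) = - \frac{54}{775}$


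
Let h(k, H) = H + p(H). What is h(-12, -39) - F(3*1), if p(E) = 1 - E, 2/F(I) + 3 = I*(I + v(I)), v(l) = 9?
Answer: 31/33 ≈ 0.93939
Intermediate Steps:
F(I) = 2/(-3 + I*(9 + I)) (F(I) = 2/(-3 + I*(I + 9)) = 2/(-3 + I*(9 + I)))
h(k, H) = 1 (h(k, H) = H + (1 - H) = 1)
h(-12, -39) - F(3*1) = 1 - 2/(-3 + (3*1)² + 9*(3*1)) = 1 - 2/(-3 + 3² + 9*3) = 1 - 2/(-3 + 9 + 27) = 1 - 2/33 = 31/33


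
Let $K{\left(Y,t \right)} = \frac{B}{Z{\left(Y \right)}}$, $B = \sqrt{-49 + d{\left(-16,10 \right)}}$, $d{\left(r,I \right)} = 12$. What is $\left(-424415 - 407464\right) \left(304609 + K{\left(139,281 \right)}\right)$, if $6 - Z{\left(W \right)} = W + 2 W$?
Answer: $-253397830311 + \frac{277293 i \sqrt{37}}{137} \approx -2.534 \cdot 10^{11} + 12312.0 i$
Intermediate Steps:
$Z{\left(W \right)} = 6 - 3 W$ ($Z{\left(W \right)} = 6 - \left(W + 2 W\right) = 6 - 3 W$)
$B = i \sqrt{37}$ ($B = \sqrt{-49 + 12} = \sqrt{-37} = i \sqrt{37} \approx 6.0828 i$)
$K{\left(Y,t \right)} = \frac{i \sqrt{37}}{6 - 3 Y}$
$\left(-424415 - 407464\right) \left(304609 + K{\left(139,281 \right)}\right) = \left(-424415 - 407464\right) \left(304609 - \frac{i \sqrt{37}}{-6 + 3 \cdot 139}\right) = - 831879 \left(304609 - \frac{i \sqrt{37}}{-6 + 417}\right) = - 831879 \left(304609 - \frac{i \sqrt{37}}{411}\right) = -253397830311 + \frac{277293 i \sqrt{37}}{137}$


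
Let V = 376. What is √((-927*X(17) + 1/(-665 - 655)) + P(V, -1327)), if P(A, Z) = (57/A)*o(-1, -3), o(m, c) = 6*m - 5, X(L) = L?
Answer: I*√3791387944905/15510 ≈ 125.54*I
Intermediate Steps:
o(m, c) = -5 + 6*m
P(A, Z) = -627/A (P(A, Z) = (57/A)*(-5 + 6*(-1)) = (57/A)*(-5 - 6) = (57/A)*(-11) = -627/A)
√((-927*X(17) + 1/(-665 - 655)) + P(V, -1327)) = √((-927*17 + 1/(-665 - 655)) - 627/376) = √((-15759 + 1/(-1320)) - 627*1/376) = √((-15759 - 1/1320) - 627/376) = √(-20801881/1320 - 627/376) = √(-488895931/31020) = I*√3791387944905/15510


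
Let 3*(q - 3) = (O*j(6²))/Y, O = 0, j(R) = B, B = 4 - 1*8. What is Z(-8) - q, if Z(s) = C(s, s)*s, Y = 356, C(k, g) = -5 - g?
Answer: -27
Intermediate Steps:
B = -4 (B = 4 - 8 = -4)
j(R) = -4
Z(s) = s*(-5 - s) (Z(s) = (-5 - s)*s = s*(-5 - s))
q = 3 (q = 3 + ((0*(-4))/356)/3 = 3 + (0*(1/356))/3 = 3 + (⅓)*0 = 3 + 0 = 3)
Z(-8) - q = -1*(-8)*(5 - 8) - 1*3 = -1*(-8)*(-3) - 3 = -24 - 3 = -27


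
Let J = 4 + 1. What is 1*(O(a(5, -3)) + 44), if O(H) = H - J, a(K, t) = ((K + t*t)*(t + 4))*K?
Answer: 109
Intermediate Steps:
J = 5
a(K, t) = K*(4 + t)*(K + t²) (a(K, t) = ((K + t²)*(4 + t))*K = ((4 + t)*(K + t²))*K = K*(4 + t)*(K + t²))
O(H) = -5 + H (O(H) = H - 1*5 = H - 5 = -5 + H)
1*(O(a(5, -3)) + 44) = 1*((-5 + 5*((-3)³ + 4*5 + 4*(-3)² + 5*(-3))) + 44) = 1*((-5 + 5*(-27 + 20 + 4*9 - 15)) + 44) = 1*((-5 + 5*(-27 + 20 + 36 - 15)) + 44) = 1*((-5 + 5*14) + 44) = 1*((-5 + 70) + 44) = 1*(65 + 44) = 1*109 = 109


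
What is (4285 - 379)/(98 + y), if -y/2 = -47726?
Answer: 93/2275 ≈ 0.040879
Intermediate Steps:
y = 95452 (y = -2*(-47726) = 95452)
(4285 - 379)/(98 + y) = (4285 - 379)/(98 + 95452) = 3906/95550 = 3906*(1/95550) = 93/2275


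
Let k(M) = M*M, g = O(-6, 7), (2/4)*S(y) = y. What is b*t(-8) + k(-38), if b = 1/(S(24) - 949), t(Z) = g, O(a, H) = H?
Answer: 1301037/901 ≈ 1444.0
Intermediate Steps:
S(y) = 2*y
g = 7
t(Z) = 7
k(M) = M**2
b = -1/901 (b = 1/(2*24 - 949) = 1/(48 - 949) = 1/(-901) = -1/901 ≈ -0.0011099)
b*t(-8) + k(-38) = -1/901*7 + (-38)**2 = -7/901 + 1444 = 1301037/901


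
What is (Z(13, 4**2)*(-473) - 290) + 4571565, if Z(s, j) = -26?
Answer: 4583573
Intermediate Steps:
(Z(13, 4**2)*(-473) - 290) + 4571565 = (-26*(-473) - 290) + 4571565 = (12298 - 290) + 4571565 = 12008 + 4571565 = 4583573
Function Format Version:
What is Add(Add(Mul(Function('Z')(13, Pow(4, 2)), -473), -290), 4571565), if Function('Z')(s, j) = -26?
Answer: 4583573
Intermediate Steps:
Add(Add(Mul(Function('Z')(13, Pow(4, 2)), -473), -290), 4571565) = Add(Add(Mul(-26, -473), -290), 4571565) = Add(Add(12298, -290), 4571565) = Add(12008, 4571565) = 4583573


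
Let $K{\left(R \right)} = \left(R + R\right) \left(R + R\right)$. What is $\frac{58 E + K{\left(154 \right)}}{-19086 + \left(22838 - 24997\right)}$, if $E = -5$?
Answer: $- \frac{94574}{21245} \approx -4.4516$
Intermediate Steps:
$K{\left(R \right)} = 4 R^{2}$ ($K{\left(R \right)} = 2 R 2 R = 4 R^{2}$)
$\frac{58 E + K{\left(154 \right)}}{-19086 + \left(22838 - 24997\right)} = \frac{58 \left(-5\right) + 4 \cdot 154^{2}}{-19086 + \left(22838 - 24997\right)} = \frac{-290 + 4 \cdot 23716}{-19086 + \left(22838 - 24997\right)} = \frac{-290 + 94864}{-19086 - 2159} = \frac{94574}{-21245} = 94574 \left(- \frac{1}{21245}\right) = - \frac{94574}{21245}$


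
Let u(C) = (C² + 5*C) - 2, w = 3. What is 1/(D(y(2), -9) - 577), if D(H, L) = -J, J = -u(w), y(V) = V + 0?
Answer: -1/555 ≈ -0.0018018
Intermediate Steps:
u(C) = -2 + C² + 5*C
y(V) = V
J = -22 (J = -(-2 + 3² + 5*3) = -(-2 + 9 + 15) = -1*22 = -22)
D(H, L) = 22 (D(H, L) = -1*(-22) = 22)
1/(D(y(2), -9) - 577) = 1/(22 - 577) = 1/(-555) = -1/555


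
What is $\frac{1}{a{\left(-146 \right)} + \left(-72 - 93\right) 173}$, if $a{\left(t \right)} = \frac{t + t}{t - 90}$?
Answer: $- \frac{59}{1684082} \approx -3.5034 \cdot 10^{-5}$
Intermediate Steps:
$a{\left(t \right)} = \frac{2 t}{-90 + t}$
$\frac{1}{a{\left(-146 \right)} + \left(-72 - 93\right) 173} = \frac{1}{2 \left(-146\right) \frac{1}{-90 - 146} + \left(-72 - 93\right) 173} = \frac{1}{2 \left(-146\right) \frac{1}{-236} + \left(-72 - 93\right) 173} = \frac{1}{2 \left(-146\right) \left(- \frac{1}{236}\right) - 28545} = \frac{1}{\frac{73}{59} - 28545} = \frac{1}{- \frac{1684082}{59}} = - \frac{59}{1684082}$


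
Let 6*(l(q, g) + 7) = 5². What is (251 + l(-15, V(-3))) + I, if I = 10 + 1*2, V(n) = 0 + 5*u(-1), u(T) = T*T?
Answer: 1561/6 ≈ 260.17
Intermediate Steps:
u(T) = T²
V(n) = 5 (V(n) = 0 + 5*(-1)² = 0 + 5*1 = 0 + 5 = 5)
l(q, g) = -17/6 (l(q, g) = -7 + (⅙)*5² = -7 + (⅙)*25 = -7 + 25/6 = -17/6)
I = 12 (I = 10 + 2 = 12)
(251 + l(-15, V(-3))) + I = (251 - 17/6) + 12 = 1489/6 + 12 = 1561/6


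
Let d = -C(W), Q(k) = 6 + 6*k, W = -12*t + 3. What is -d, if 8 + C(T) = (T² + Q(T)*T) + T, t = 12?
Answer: 138172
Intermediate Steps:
W = -141 (W = -12*12 + 3 = -144 + 3 = -141)
C(T) = -8 + T + T² + T*(6 + 6*T) (C(T) = -8 + ((T² + (6 + 6*T)*T) + T) = -8 + ((T² + T*(6 + 6*T)) + T) = -8 + (T + T² + T*(6 + 6*T)) = -8 + T + T² + T*(6 + 6*T))
d = -138172 (d = -(-8 + 7*(-141) + 7*(-141)²) = -(-8 - 987 + 7*19881) = -(-8 - 987 + 139167) = -1*138172 = -138172)
-d = -1*(-138172) = 138172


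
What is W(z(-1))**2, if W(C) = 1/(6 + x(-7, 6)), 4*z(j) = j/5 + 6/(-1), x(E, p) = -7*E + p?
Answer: 1/3721 ≈ 0.00026874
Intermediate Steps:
x(E, p) = p - 7*E
z(j) = -3/2 + j/20 (z(j) = (j/5 + 6/(-1))/4 = (j*(1/5) + 6*(-1))/4 = (j/5 - 6)/4 = (-6 + j/5)/4 = -3/2 + j/20)
W(C) = 1/61 (W(C) = 1/(6 + (6 - 7*(-7))) = 1/(6 + (6 + 49)) = 1/(6 + 55) = 1/61)
W(z(-1))**2 = (1/61)**2 = 1/3721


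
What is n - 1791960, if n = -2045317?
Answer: -3837277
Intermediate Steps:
n - 1791960 = -2045317 - 1791960 = -3837277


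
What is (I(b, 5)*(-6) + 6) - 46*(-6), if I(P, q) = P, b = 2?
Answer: 270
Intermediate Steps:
(I(b, 5)*(-6) + 6) - 46*(-6) = (2*(-6) + 6) - 46*(-6) = (-12 + 6) + 276 = -6 + 276 = 270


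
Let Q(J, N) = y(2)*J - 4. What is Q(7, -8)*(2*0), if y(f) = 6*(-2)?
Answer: 0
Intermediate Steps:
y(f) = -12
Q(J, N) = -4 - 12*J (Q(J, N) = -12*J - 4 = -4 - 12*J)
Q(7, -8)*(2*0) = (-4 - 12*7)*(2*0) = (-4 - 84)*0 = -88*0 = 0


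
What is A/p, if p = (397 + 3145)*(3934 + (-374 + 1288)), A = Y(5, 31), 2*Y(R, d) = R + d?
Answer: 3/2861936 ≈ 1.0482e-6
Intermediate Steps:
Y(R, d) = R/2 + d/2 (Y(R, d) = (R + d)/2 = R/2 + d/2)
A = 18 (A = (1/2)*5 + (1/2)*31 = 5/2 + 31/2 = 18)
p = 17171616 (p = 3542*(3934 + 914) = 3542*4848 = 17171616)
A/p = 18/17171616 = 18*(1/17171616) = 3/2861936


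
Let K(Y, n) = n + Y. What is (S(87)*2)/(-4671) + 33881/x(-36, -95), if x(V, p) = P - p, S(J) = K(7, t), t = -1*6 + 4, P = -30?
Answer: 158257501/303615 ≈ 521.24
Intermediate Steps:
t = -2 (t = -6 + 4 = -2)
K(Y, n) = Y + n
S(J) = 5 (S(J) = 7 - 2 = 5)
x(V, p) = -30 - p
(S(87)*2)/(-4671) + 33881/x(-36, -95) = (5*2)/(-4671) + 33881/(-30 - 1*(-95)) = 10*(-1/4671) + 33881/(-30 + 95) = -10/4671 + 33881/65 = 158257501/303615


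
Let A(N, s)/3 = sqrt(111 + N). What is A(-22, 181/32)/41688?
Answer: sqrt(89)/13896 ≈ 0.00067890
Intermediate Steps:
A(N, s) = 3*sqrt(111 + N)
A(-22, 181/32)/41688 = (3*sqrt(111 - 22))/41688 = (3*sqrt(89))*(1/41688) = sqrt(89)/13896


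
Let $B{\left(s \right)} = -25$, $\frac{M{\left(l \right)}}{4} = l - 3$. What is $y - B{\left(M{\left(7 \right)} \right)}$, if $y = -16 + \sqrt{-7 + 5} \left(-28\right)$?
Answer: $9 - 28 i \sqrt{2} \approx 9.0 - 39.598 i$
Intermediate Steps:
$M{\left(l \right)} = -12 + 4 l$ ($M{\left(l \right)} = 4 \left(l - 3\right) = 4 \left(-3 + l\right) = -12 + 4 l$)
$y = -16 - 28 i \sqrt{2}$ ($y = -16 + \sqrt{-2} \left(-28\right) = -16 + i \sqrt{2} \left(-28\right) = -16 - 28 i \sqrt{2} \approx -16.0 - 39.598 i$)
$y - B{\left(M{\left(7 \right)} \right)} = \left(-16 - 28 i \sqrt{2}\right) - -25 = \left(-16 - 28 i \sqrt{2}\right) + 25 = 9 - 28 i \sqrt{2}$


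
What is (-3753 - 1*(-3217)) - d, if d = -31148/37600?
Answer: -5030613/9400 ≈ -535.17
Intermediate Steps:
d = -7787/9400 (d = -31148*1/37600 = -7787/9400 ≈ -0.82840)
(-3753 - 1*(-3217)) - d = (-3753 - 1*(-3217)) - 1*(-7787/9400) = (-3753 + 3217) + 7787/9400 = -536 + 7787/9400 = -5030613/9400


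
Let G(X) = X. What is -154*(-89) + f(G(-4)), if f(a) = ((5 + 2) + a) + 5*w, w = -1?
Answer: 13704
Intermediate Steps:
f(a) = 2 + a (f(a) = ((5 + 2) + a) + 5*(-1) = (7 + a) - 5 = 2 + a)
-154*(-89) + f(G(-4)) = -154*(-89) + (2 - 4) = 13706 - 2 = 13704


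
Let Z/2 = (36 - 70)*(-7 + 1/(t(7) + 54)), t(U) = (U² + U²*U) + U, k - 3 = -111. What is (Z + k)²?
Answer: 27767556496/205209 ≈ 1.3531e+5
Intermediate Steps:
k = -108 (k = 3 - 111 = -108)
t(U) = U + U² + U³ (t(U) = (U² + U³) + U = U + U² + U³)
Z = 215560/453 (Z = 2*((36 - 70)*(-7 + 1/(7*(1 + 7 + 7²) + 54))) = 2*(-34*(-7 + 1/(7*(1 + 7 + 49) + 54))) = 2*(-34*(-7 + 1/(7*57 + 54))) = 2*(-34*(-7 + 1/(399 + 54))) = 2*(-34*(-7 + 1/453)) = 2*(-34*(-3170/453)) = 2*(107780/453) = 215560/453 ≈ 475.85)
(Z + k)² = (215560/453 - 108)² = (166636/453)² = 27767556496/205209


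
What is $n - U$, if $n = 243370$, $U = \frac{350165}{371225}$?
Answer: $\frac{18068935617}{74245} \approx 2.4337 \cdot 10^{5}$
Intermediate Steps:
$U = \frac{70033}{74245}$ ($U = 350165 \cdot \frac{1}{371225} = \frac{70033}{74245} \approx 0.94327$)
$n - U = 243370 - \frac{70033}{74245} = \frac{18068935617}{74245}$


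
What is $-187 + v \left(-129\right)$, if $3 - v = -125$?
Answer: $-16699$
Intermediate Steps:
$v = 128$ ($v = 3 - -125 = 3 + 125 = 128$)
$-187 + v \left(-129\right) = -187 + 128 \left(-129\right) = -187 - 16512 = -16699$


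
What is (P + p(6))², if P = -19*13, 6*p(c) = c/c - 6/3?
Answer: 2199289/36 ≈ 61091.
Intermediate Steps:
p(c) = -⅙ (p(c) = (c/c - 6/3)/6 = (1 - 6*⅓)/6 = (1 - 2)/6 = (⅙)*(-1) = -⅙)
P = -247
(P + p(6))² = (-247 - ⅙)² = (-1483/6)² = 2199289/36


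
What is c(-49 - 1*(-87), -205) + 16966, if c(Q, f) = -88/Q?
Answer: 322310/19 ≈ 16964.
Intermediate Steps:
c(-49 - 1*(-87), -205) + 16966 = -88/(-49 - 1*(-87)) + 16966 = -88/(-49 + 87) + 16966 = -88/38 + 16966 = -88*1/38 + 16966 = -44/19 + 16966 = 322310/19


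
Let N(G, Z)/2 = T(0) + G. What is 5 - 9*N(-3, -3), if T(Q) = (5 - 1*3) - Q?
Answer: 23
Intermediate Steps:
T(Q) = 2 - Q (T(Q) = (5 - 3) - Q = 2 - Q)
N(G, Z) = 4 + 2*G (N(G, Z) = 2*((2 - 1*0) + G) = 2*((2 + 0) + G) = 2*(2 + G) = 4 + 2*G)
5 - 9*N(-3, -3) = 5 - 9*(4 + 2*(-3)) = 5 - 9*(4 - 6) = 5 - 9*(-2) = 5 + 18 = 23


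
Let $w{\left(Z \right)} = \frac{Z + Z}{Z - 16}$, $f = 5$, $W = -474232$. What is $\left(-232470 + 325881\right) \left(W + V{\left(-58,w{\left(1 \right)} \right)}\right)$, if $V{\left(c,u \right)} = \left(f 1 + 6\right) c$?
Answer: $-44358081570$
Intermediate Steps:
$w{\left(Z \right)} = \frac{2 Z}{-16 + Z}$
$V{\left(c,u \right)} = 11 c$ ($V{\left(c,u \right)} = \left(5 \cdot 1 + 6\right) c = \left(5 + 6\right) c = 11 c$)
$\left(-232470 + 325881\right) \left(W + V{\left(-58,w{\left(1 \right)} \right)}\right) = \left(-232470 + 325881\right) \left(-474232 + 11 \left(-58\right)\right) = 93411 \left(-474232 - 638\right) = 93411 \left(-474870\right) = -44358081570$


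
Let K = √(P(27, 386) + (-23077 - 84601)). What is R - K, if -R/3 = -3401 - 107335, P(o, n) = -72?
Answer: 332208 - 5*I*√4310 ≈ 3.3221e+5 - 328.25*I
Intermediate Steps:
K = 5*I*√4310 (K = √(-72 + (-23077 - 84601)) = √(-72 - 107678) = √(-107750) = 5*I*√4310 ≈ 328.25*I)
R = 332208 (R = -3*(-3401 - 107335) = -3*(-110736) = 332208)
R - K = 332208 - 5*I*√4310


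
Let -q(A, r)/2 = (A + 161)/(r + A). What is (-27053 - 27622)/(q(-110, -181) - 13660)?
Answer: 1767825/441662 ≈ 4.0027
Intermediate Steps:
q(A, r) = -2*(161 + A)/(A + r) (q(A, r) = -2*(A + 161)/(r + A) = -2*(161 + A)/(A + r))
(-27053 - 27622)/(q(-110, -181) - 13660) = (-27053 - 27622)/(2*(-161 - 1*(-110))/(-110 - 181) - 13660) = -54675/(2*(-161 + 110)/(-291) - 13660) = -54675/(2*(-1/291)*(-51) - 13660) = -54675/(34/97 - 13660) = -54675/(-1324986/97) = -54675*(-97/1324986) = 1767825/441662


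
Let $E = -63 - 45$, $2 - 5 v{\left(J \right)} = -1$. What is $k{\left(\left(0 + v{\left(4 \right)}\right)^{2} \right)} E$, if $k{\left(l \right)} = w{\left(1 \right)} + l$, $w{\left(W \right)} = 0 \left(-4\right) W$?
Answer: $- \frac{972}{25} \approx -38.88$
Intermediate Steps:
$v{\left(J \right)} = \frac{3}{5}$ ($v{\left(J \right)} = \frac{2}{5} - - \frac{1}{5} = \frac{2}{5} + \frac{1}{5} = \frac{3}{5}$)
$w{\left(W \right)} = 0$ ($w{\left(W \right)} = 0 W = 0$)
$E = -108$
$k{\left(l \right)} = l$ ($k{\left(l \right)} = 0 + l = l$)
$k{\left(\left(0 + v{\left(4 \right)}\right)^{2} \right)} E = \left(0 + \frac{3}{5}\right)^{2} \left(-108\right) = \left(\frac{3}{5}\right)^{2} \left(-108\right) = \frac{9}{25} \left(-108\right) = - \frac{972}{25}$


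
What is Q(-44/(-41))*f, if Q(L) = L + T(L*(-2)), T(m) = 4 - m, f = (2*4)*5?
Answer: 11840/41 ≈ 288.78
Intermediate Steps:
f = 40 (f = 8*5 = 40)
Q(L) = 4 + 3*L (Q(L) = L + (4 - L*(-2)) = L + (4 - (-2)*L) = L + (4 + 2*L) = 4 + 3*L)
Q(-44/(-41))*f = (4 + 3*(-44/(-41)))*40 = (4 + 3*(-44*(-1/41)))*40 = (4 + 3*(44/41))*40 = (4 + 132/41)*40 = (296/41)*40 = 11840/41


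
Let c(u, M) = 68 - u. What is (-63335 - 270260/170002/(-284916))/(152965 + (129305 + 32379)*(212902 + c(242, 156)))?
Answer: -766928104059865/416489935681220071986 ≈ -1.8414e-6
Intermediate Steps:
(-63335 - 270260/170002/(-284916))/(152965 + (129305 + 32379)*(212902 + c(242, 156))) = (-63335 - 270260/170002/(-284916))/(152965 + (129305 + 32379)*(212902 + (68 - 1*242))) = (-63335 - 270260*1/170002*(-1/284916))/(152965 + 161684*(212902 + (68 - 242))) = (-63335 - 135130/85001*(-1/284916))/(152965 + 161684*(212902 - 174)) = (-63335 + 67565/12109072458)/(152965 + 161684*212728) = -766928104059865/(12109072458*(152965 + 34394713952)) = -766928104059865/12109072458/34394866917 = -766928104059865/12109072458*1/34394866917 = -766928104059865/416489935681220071986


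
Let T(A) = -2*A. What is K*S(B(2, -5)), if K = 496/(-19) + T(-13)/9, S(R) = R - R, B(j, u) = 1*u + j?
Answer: 0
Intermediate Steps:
B(j, u) = j + u (B(j, u) = u + j = j + u)
S(R) = 0
K = -3970/171 (K = 496/(-19) - 2*(-13)/9 = 496*(-1/19) + 26*(⅑) = -496/19 + 26/9 = -3970/171 ≈ -23.216)
K*S(B(2, -5)) = -3970/171*0 = 0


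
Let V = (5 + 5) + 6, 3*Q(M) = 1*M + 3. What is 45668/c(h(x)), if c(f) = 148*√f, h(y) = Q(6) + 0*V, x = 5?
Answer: 11417*√3/111 ≈ 178.15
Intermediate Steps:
Q(M) = 1 + M/3 (Q(M) = (1*M + 3)/3 = (M + 3)/3 = (3 + M)/3 = 1 + M/3)
V = 16 (V = 10 + 6 = 16)
h(y) = 3 (h(y) = (1 + (⅓)*6) + 0*16 = (1 + 2) + 0 = 3 + 0 = 3)
45668/c(h(x)) = 45668/((148*√3)) = 45668*(√3/444) = 11417*√3/111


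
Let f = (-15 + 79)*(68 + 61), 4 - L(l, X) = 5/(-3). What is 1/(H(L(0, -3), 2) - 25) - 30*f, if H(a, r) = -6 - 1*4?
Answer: -8668801/35 ≈ -2.4768e+5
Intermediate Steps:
L(l, X) = 17/3 (L(l, X) = 4 - 5/(-3) = 4 - 5*(-1)/3 = 4 - 1*(-5/3) = 4 + 5/3 = 17/3)
H(a, r) = -10 (H(a, r) = -6 - 4 = -10)
f = 8256 (f = 64*129 = 8256)
1/(H(L(0, -3), 2) - 25) - 30*f = 1/(-10 - 25) - 30*8256 = 1/(-35) - 247680 = -1/35 - 247680 = -8668801/35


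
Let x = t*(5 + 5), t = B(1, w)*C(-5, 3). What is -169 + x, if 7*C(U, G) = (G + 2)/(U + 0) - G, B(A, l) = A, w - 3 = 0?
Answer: -1223/7 ≈ -174.71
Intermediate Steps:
w = 3 (w = 3 + 0 = 3)
C(U, G) = -G/7 + (2 + G)/(7*U) (C(U, G) = ((G + 2)/(U + 0) - G)/7 = ((2 + G)/U - G)/7 = (-G + (2 + G)/U)/7 = -G/7 + (2 + G)/(7*U))
t = -4/7 (t = 1*((1/7)*(2 + 3 - 1*3*(-5))/(-5)) = 1*((1/7)*(-1/5)*(2 + 3 + 15)) = 1*((1/7)*(-1/5)*20) = 1*(-4/7) = -4/7 ≈ -0.57143)
x = -40/7 (x = -4*(5 + 5)/7 = -4/7*10 = -40/7 ≈ -5.7143)
-169 + x = -169 - 40/7 = -1223/7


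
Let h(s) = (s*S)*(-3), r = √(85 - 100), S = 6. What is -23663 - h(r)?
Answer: -23663 + 18*I*√15 ≈ -23663.0 + 69.714*I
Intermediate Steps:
r = I*√15 (r = √(-15) = I*√15 ≈ 3.873*I)
h(s) = -18*s (h(s) = (s*6)*(-3) = (6*s)*(-3) = -18*s)
-23663 - h(r) = -23663 - (-18)*I*√15 = -23663 + 18*I*√15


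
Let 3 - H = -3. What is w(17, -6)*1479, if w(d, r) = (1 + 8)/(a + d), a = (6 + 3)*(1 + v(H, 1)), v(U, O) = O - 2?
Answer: 783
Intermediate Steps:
H = 6 (H = 3 - 1*(-3) = 3 + 3 = 6)
v(U, O) = -2 + O
a = 0 (a = (6 + 3)*(1 + (-2 + 1)) = 9*(1 - 1) = 9*0 = 0)
w(d, r) = 9/d (w(d, r) = (1 + 8)/(0 + d) = 9/d)
w(17, -6)*1479 = (9/17)*1479 = 783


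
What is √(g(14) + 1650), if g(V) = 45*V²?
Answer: √10470 ≈ 102.32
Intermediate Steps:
√(g(14) + 1650) = √(45*14² + 1650) = √(45*196 + 1650) = √(8820 + 1650) = √10470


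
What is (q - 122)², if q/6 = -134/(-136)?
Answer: 15578809/1156 ≈ 13476.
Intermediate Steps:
q = 201/34 (q = 6*(-134/(-136)) = 6*(-134*(-1/136)) = 6*(67/68) = 201/34 ≈ 5.9118)
(q - 122)² = (201/34 - 122)² = (-3947/34)² = 15578809/1156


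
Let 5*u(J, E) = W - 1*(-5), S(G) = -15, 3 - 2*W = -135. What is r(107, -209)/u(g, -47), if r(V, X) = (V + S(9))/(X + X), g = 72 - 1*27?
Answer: -115/7733 ≈ -0.014871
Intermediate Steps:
W = 69 (W = 3/2 - ½*(-135) = 3/2 + 135/2 = 69)
g = 45 (g = 72 - 27 = 45)
u(J, E) = 74/5 (u(J, E) = (69 - 1*(-5))/5 = (69 + 5)/5 = (⅕)*74 = 74/5)
r(V, X) = (-15 + V)/(2*X) (r(V, X) = (V - 15)/(X + X) = (-15 + V)/((2*X)) = (-15 + V)*(1/(2*X)) = (-15 + V)/(2*X))
r(107, -209)/u(g, -47) = ((½)*(-15 + 107)/(-209))/(74/5) = ((½)*(-1/209)*92)*(5/74) = -46/209*5/74 = -115/7733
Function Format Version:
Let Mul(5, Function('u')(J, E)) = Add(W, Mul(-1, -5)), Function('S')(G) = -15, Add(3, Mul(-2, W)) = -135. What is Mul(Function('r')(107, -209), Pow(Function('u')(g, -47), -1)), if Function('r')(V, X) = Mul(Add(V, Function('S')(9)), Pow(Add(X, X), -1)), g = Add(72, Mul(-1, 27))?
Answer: Rational(-115, 7733) ≈ -0.014871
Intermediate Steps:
W = 69 (W = Add(Rational(3, 2), Mul(Rational(-1, 2), -135)) = Add(Rational(3, 2), Rational(135, 2)) = 69)
g = 45 (g = Add(72, -27) = 45)
Function('u')(J, E) = Rational(74, 5) (Function('u')(J, E) = Mul(Rational(1, 5), Add(69, Mul(-1, -5))) = Mul(Rational(1, 5), Add(69, 5)) = Mul(Rational(1, 5), 74) = Rational(74, 5))
Function('r')(V, X) = Mul(Rational(1, 2), Pow(X, -1), Add(-15, V)) (Function('r')(V, X) = Mul(Add(V, -15), Pow(Add(X, X), -1)) = Mul(Add(-15, V), Pow(Mul(2, X), -1)) = Mul(Add(-15, V), Mul(Rational(1, 2), Pow(X, -1))) = Mul(Rational(1, 2), Pow(X, -1), Add(-15, V)))
Mul(Function('r')(107, -209), Pow(Function('u')(g, -47), -1)) = Mul(Mul(Rational(1, 2), Pow(-209, -1), Add(-15, 107)), Pow(Rational(74, 5), -1)) = Mul(Mul(Rational(1, 2), Rational(-1, 209), 92), Rational(5, 74)) = Mul(Rational(-46, 209), Rational(5, 74)) = Rational(-115, 7733)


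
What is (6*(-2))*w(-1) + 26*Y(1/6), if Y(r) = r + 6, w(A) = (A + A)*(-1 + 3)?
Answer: 625/3 ≈ 208.33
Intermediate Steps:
w(A) = 4*A (w(A) = (2*A)*2 = 4*A)
Y(r) = 6 + r
(6*(-2))*w(-1) + 26*Y(1/6) = (6*(-2))*(4*(-1)) + 26*(6 + 1/6) = -12*(-4) + 26*(6 + ⅙) = 48 + 26*(37/6) = 48 + 481/3 = 625/3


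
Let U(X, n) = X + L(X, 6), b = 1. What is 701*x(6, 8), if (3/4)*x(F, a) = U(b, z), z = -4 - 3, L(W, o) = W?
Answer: 5608/3 ≈ 1869.3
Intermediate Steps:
z = -7
U(X, n) = 2*X (U(X, n) = X + X = 2*X)
x(F, a) = 8/3 (x(F, a) = 4*(2*1)/3 = (4/3)*2 = 8/3)
701*x(6, 8) = 701*(8/3) = 5608/3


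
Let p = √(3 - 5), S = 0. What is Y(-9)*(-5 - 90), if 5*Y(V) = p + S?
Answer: -19*I*√2 ≈ -26.87*I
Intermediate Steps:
p = I*√2 (p = √(-2) = I*√2 ≈ 1.4142*I)
Y(V) = I*√2/5 (Y(V) = (I*√2 + 0)/5 = (I*√2)/5 = I*√2/5)
Y(-9)*(-5 - 90) = (I*√2/5)*(-5 - 90) = (I*√2/5)*(-95) = -19*I*√2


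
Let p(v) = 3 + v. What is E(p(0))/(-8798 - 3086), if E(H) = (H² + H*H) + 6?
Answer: -6/2971 ≈ -0.0020195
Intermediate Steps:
E(H) = 6 + 2*H² (E(H) = (H² + H²) + 6 = 2*H² + 6 = 6 + 2*H²)
E(p(0))/(-8798 - 3086) = (6 + 2*(3 + 0)²)/(-8798 - 3086) = (6 + 2*3²)/(-11884) = (6 + 2*9)*(-1/11884) = (6 + 18)*(-1/11884) = 24*(-1/11884) = -6/2971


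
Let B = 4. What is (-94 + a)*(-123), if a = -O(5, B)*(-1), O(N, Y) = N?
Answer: 10947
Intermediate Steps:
a = 5 (a = -1*5*(-1) = -5*(-1) = 5)
(-94 + a)*(-123) = (-94 + 5)*(-123) = -89*(-123) = 10947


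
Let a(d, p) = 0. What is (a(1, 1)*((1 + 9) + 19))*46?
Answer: 0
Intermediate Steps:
(a(1, 1)*((1 + 9) + 19))*46 = (0*((1 + 9) + 19))*46 = (0*(10 + 19))*46 = (0*29)*46 = 0*46 = 0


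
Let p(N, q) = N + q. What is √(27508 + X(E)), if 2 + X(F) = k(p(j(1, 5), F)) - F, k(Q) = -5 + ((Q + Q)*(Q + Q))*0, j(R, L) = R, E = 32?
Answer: √27469 ≈ 165.74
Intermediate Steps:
k(Q) = -5 (k(Q) = -5 + ((2*Q)*(2*Q))*0 = -5 + (4*Q²)*0 = -5 + 0 = -5)
X(F) = -7 - F (X(F) = -2 + (-5 - F) = -7 - F)
√(27508 + X(E)) = √(27508 + (-7 - 1*32)) = √(27508 + (-7 - 32)) = √(27508 - 39) = √27469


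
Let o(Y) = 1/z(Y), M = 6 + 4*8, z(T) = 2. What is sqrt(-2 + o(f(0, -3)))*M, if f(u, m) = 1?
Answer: 19*I*sqrt(6) ≈ 46.54*I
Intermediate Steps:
M = 38 (M = 6 + 32 = 38)
o(Y) = 1/2
sqrt(-2 + o(f(0, -3)))*M = sqrt(-2 + 1/2)*38 = sqrt(-3/2)*38 = (I*sqrt(6)/2)*38 = 19*I*sqrt(6)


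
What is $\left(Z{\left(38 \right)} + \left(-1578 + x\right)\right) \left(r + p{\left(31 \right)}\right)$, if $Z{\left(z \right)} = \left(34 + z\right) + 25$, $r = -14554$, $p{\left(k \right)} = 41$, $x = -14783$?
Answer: $236039432$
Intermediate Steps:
$Z{\left(z \right)} = 59 + z$
$\left(Z{\left(38 \right)} + \left(-1578 + x\right)\right) \left(r + p{\left(31 \right)}\right) = \left(\left(59 + 38\right) - 16361\right) \left(-14554 + 41\right) = \left(97 - 16361\right) \left(-14513\right) = \left(-16264\right) \left(-14513\right) = 236039432$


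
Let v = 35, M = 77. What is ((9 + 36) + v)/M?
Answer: 80/77 ≈ 1.0390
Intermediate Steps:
((9 + 36) + v)/M = ((9 + 36) + 35)/77 = (45 + 35)*(1/77) = 80*(1/77) = 80/77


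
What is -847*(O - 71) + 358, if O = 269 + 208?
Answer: -343524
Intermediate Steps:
O = 477
-847*(O - 71) + 358 = -847*(477 - 71) + 358 = -847*406 + 358 = -343882 + 358 = -343524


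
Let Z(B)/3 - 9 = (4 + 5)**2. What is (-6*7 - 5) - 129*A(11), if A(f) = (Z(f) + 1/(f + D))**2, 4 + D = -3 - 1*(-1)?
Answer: -235452104/25 ≈ -9.4181e+6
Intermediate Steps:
D = -6 (D = -4 + (-3 - 1*(-1)) = -4 + (-3 + 1) = -4 - 2 = -6)
Z(B) = 270 (Z(B) = 27 + 3*(4 + 5)**2 = 27 + 3*9**2 = 27 + 3*81 = 27 + 243 = 270)
A(f) = (270 + 1/(-6 + f))**2 (A(f) = (270 + 1/(f - 6))**2 = (270 + 1/(-6 + f))**2)
(-6*7 - 5) - 129*A(11) = (-6*7 - 5) - 129*(-1619 + 270*11)**2/(-6 + 11)**2 = (-42 - 5) - 129*(-1619 + 2970)**2/5**2 = -47 - 129*1351**2/25 = -47 - 235450929/25 = -235452104/25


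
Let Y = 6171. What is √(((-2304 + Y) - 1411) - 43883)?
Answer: 3*I*√4603 ≈ 203.54*I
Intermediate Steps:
√(((-2304 + Y) - 1411) - 43883) = √(((-2304 + 6171) - 1411) - 43883) = √((3867 - 1411) - 43883) = √(2456 - 43883) = √(-41427) = 3*I*√4603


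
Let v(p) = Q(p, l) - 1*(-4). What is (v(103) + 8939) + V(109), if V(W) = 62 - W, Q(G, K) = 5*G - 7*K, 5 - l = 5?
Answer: 9411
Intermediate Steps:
l = 0 (l = 5 - 1*5 = 5 - 5 = 0)
Q(G, K) = -7*K + 5*G
v(p) = 4 + 5*p (v(p) = (-7*0 + 5*p) - 1*(-4) = (0 + 5*p) + 4 = 5*p + 4 = 4 + 5*p)
(v(103) + 8939) + V(109) = ((4 + 5*103) + 8939) + (62 - 1*109) = ((4 + 515) + 8939) + (62 - 109) = (519 + 8939) - 47 = 9458 - 47 = 9411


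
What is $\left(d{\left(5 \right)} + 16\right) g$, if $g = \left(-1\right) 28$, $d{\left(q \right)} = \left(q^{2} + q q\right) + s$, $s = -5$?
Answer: $-1708$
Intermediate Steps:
$d{\left(q \right)} = -5 + 2 q^{2}$ ($d{\left(q \right)} = \left(q^{2} + q q\right) - 5 = \left(q^{2} + q^{2}\right) - 5 = 2 q^{2} - 5 = -5 + 2 q^{2}$)
$g = -28$
$\left(d{\left(5 \right)} + 16\right) g = \left(\left(-5 + 2 \cdot 5^{2}\right) + 16\right) \left(-28\right) = \left(\left(-5 + 2 \cdot 25\right) + 16\right) \left(-28\right) = \left(\left(-5 + 50\right) + 16\right) \left(-28\right) = \left(45 + 16\right) \left(-28\right) = 61 \left(-28\right) = -1708$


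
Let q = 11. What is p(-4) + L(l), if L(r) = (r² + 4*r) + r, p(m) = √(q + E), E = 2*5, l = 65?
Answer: 4550 + √21 ≈ 4554.6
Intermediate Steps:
E = 10
p(m) = √21 (p(m) = √(11 + 10) = √21)
L(r) = r² + 5*r
p(-4) + L(l) = √21 + 65*(5 + 65) = √21 + 65*70 = √21 + 4550 = 4550 + √21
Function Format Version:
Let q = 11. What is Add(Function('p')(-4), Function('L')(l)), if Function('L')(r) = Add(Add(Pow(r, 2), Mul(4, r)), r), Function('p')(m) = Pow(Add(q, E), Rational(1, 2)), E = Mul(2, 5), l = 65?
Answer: Add(4550, Pow(21, Rational(1, 2))) ≈ 4554.6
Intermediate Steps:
E = 10
Function('p')(m) = Pow(21, Rational(1, 2)) (Function('p')(m) = Pow(Add(11, 10), Rational(1, 2)) = Pow(21, Rational(1, 2)))
Function('L')(r) = Add(Pow(r, 2), Mul(5, r))
Add(Function('p')(-4), Function('L')(l)) = Add(Pow(21, Rational(1, 2)), Mul(65, Add(5, 65))) = Add(Pow(21, Rational(1, 2)), Mul(65, 70)) = Add(Pow(21, Rational(1, 2)), 4550) = Add(4550, Pow(21, Rational(1, 2)))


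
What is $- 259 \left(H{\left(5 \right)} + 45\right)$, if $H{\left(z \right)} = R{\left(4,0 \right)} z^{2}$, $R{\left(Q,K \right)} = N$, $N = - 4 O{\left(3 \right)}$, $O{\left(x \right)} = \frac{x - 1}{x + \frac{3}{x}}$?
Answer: $1295$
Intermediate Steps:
$O{\left(x \right)} = \frac{-1 + x}{x + \frac{3}{x}}$
$N = -2$ ($N = - 4 \frac{3 \left(-1 + 3\right)}{3 + 3^{2}} = - 4 \cdot 3 \frac{1}{3 + 9} \cdot 2 = - 4 \cdot 3 \cdot \frac{1}{12} \cdot 2 = \left(-4\right) \frac{1}{2} = -2$)
$R{\left(Q,K \right)} = -2$
$H{\left(z \right)} = - 2 z^{2}$
$- 259 \left(H{\left(5 \right)} + 45\right) = - 259 \left(- 2 \cdot 5^{2} + 45\right) = - 259 \left(\left(-2\right) 25 + 45\right) = - 259 \left(-50 + 45\right) = \left(-259\right) \left(-5\right) = 1295$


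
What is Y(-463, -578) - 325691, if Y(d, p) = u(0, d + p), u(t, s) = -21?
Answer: -325712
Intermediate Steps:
Y(d, p) = -21
Y(-463, -578) - 325691 = -21 - 325691 = -325712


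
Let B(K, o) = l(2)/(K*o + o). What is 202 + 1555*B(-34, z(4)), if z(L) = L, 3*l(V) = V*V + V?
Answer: 11777/66 ≈ 178.44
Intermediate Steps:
l(V) = V/3 + V²/3 (l(V) = (V*V + V)/3 = (V² + V)/3 = (V + V²)/3 = V/3 + V²/3)
B(K, o) = 2/(o + K*o) (B(K, o) = ((⅓)*2*(1 + 2))/(K*o + o) = ((⅓)*2*3)/(o + K*o) = 2/(o + K*o))
202 + 1555*B(-34, z(4)) = 202 + 1555*(2/(4*(1 - 34))) = 202 + 1555*(2*(¼)/(-33)) = 202 + 1555*(2*(¼)*(-1/33)) = 202 + 1555*(-1/66) = 202 - 1555/66 = 11777/66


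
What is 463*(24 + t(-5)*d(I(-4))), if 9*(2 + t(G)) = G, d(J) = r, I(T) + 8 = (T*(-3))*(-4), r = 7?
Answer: 25465/9 ≈ 2829.4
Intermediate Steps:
I(T) = -8 + 12*T (I(T) = -8 + (T*(-3))*(-4) = -8 - 3*T*(-4) = -8 + 12*T)
d(J) = 7
t(G) = -2 + G/9
463*(24 + t(-5)*d(I(-4))) = 463*(24 + (-2 + (1/9)*(-5))*7) = 463*(24 + (-2 - 5/9)*7) = 463*(24 - 23/9*7) = 463*(24 - 161/9) = 463*(55/9) = 25465/9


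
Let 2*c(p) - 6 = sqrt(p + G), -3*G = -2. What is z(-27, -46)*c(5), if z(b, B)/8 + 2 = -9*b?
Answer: 5784 + 964*sqrt(51)/3 ≈ 8078.8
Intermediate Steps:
G = 2/3 (G = -1/3*(-2) = 2/3 ≈ 0.66667)
c(p) = 3 + sqrt(2/3 + p)/2 (c(p) = 3 + sqrt(p + 2/3)/2 = 3 + sqrt(2/3 + p)/2)
z(b, B) = -16 - 72*b (z(b, B) = -16 + 8*(-9*b) = -16 - 72*b)
z(-27, -46)*c(5) = (-16 - 72*(-27))*(3 + sqrt(6 + 9*5)/6) = (-16 + 1944)*(3 + sqrt(6 + 45)/6) = 1928*(3 + sqrt(51)/6) = 5784 + 964*sqrt(51)/3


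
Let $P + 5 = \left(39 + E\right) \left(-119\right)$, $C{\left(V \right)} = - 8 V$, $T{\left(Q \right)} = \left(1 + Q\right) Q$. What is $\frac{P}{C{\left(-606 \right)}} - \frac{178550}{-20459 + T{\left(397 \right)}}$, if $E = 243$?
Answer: $- \frac{1827366787}{222275952} \approx -8.2212$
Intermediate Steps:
$T{\left(Q \right)} = Q \left(1 + Q\right)$
$P = -33563$ ($P = -5 + \left(39 + 243\right) \left(-119\right) = -5 + 282 \left(-119\right) = -5 - 33558 = -33563$)
$\frac{P}{C{\left(-606 \right)}} - \frac{178550}{-20459 + T{\left(397 \right)}} = - \frac{33563}{\left(-8\right) \left(-606\right)} - \frac{178550}{-20459 + 397 \left(1 + 397\right)} = - \frac{33563}{4848} - \frac{178550}{-20459 + 397 \cdot 398} = \left(-33563\right) \frac{1}{4848} - \frac{178550}{-20459 + 158006} = - \frac{33563}{4848} - \frac{178550}{137547} = - \frac{1827366787}{222275952}$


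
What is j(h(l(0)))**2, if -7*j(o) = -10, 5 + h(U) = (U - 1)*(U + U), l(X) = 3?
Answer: 100/49 ≈ 2.0408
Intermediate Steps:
h(U) = -5 + 2*U*(-1 + U) (h(U) = -5 + (U - 1)*(U + U) = -5 + (-1 + U)*(2*U) = -5 + 2*U*(-1 + U))
j(o) = 10/7 (j(o) = -1/7*(-10) = 10/7)
j(h(l(0)))**2 = (10/7)**2 = 100/49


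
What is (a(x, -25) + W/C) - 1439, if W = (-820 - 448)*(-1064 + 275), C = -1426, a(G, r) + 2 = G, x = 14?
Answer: -1517677/713 ≈ -2128.6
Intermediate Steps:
a(G, r) = -2 + G
W = 1000452 (W = -1268*(-789) = 1000452)
(a(x, -25) + W/C) - 1439 = ((-2 + 14) + 1000452/(-1426)) - 1439 = (12 + 1000452*(-1/1426)) - 1439 = (12 - 500226/713) - 1439 = -491670/713 - 1439 = -1517677/713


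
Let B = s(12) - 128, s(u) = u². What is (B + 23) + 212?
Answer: 251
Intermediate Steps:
B = 16 (B = 12² - 128 = 144 - 128 = 16)
(B + 23) + 212 = (16 + 23) + 212 = 39 + 212 = 251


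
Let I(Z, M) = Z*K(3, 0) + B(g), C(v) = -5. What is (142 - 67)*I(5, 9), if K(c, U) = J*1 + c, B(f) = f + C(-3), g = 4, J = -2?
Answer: 300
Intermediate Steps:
B(f) = -5 + f (B(f) = f - 5 = -5 + f)
K(c, U) = -2 + c (K(c, U) = -2*1 + c = -2 + c)
I(Z, M) = -1 + Z (I(Z, M) = Z*(-2 + 3) + (-5 + 4) = Z*1 - 1 = Z - 1 = -1 + Z)
(142 - 67)*I(5, 9) = (142 - 67)*(-1 + 5) = 75*4 = 300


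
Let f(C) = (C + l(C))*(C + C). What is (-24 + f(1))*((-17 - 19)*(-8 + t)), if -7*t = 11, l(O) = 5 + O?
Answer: -24120/7 ≈ -3445.7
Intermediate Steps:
t = -11/7 (t = -⅐*11 = -11/7 ≈ -1.5714)
f(C) = 2*C*(5 + 2*C) (f(C) = (C + (5 + C))*(C + C) = (5 + 2*C)*(2*C) = 2*C*(5 + 2*C))
(-24 + f(1))*((-17 - 19)*(-8 + t)) = (-24 + 2*1*(5 + 2*1))*((-17 - 19)*(-8 - 11/7)) = (-24 + 2*1*(5 + 2))*(-36*(-67/7)) = (-24 + 2*1*7)*(2412/7) = (-24 + 14)*(2412/7) = -10*2412/7 = -24120/7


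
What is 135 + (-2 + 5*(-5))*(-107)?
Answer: 3024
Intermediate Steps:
135 + (-2 + 5*(-5))*(-107) = 135 + (-2 - 25)*(-107) = 135 - 27*(-107) = 135 + 2889 = 3024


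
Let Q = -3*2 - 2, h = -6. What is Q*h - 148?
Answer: -100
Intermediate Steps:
Q = -8 (Q = -6 - 2 = -8)
Q*h - 148 = -8*(-6) - 148 = 48 - 148 = -100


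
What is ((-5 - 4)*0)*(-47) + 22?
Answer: 22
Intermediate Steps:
((-5 - 4)*0)*(-47) + 22 = -9*0*(-47) + 22 = 0*(-47) + 22 = 0 + 22 = 22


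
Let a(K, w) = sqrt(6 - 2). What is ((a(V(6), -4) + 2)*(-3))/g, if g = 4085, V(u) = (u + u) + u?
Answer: -12/4085 ≈ -0.0029376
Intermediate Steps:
V(u) = 3*u (V(u) = 2*u + u = 3*u)
a(K, w) = 2 (a(K, w) = sqrt(4) = 2)
((a(V(6), -4) + 2)*(-3))/g = ((2 + 2)*(-3))/4085 = (4*(-3))*(1/4085) = -12*1/4085 = -12/4085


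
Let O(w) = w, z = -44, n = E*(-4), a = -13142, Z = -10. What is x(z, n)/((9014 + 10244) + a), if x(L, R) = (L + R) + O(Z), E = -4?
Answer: -19/3058 ≈ -0.0062132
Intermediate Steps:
n = 16 (n = -4*(-4) = 16)
x(L, R) = -10 + L + R (x(L, R) = (L + R) - 10 = -10 + L + R)
x(z, n)/((9014 + 10244) + a) = (-10 - 44 + 16)/((9014 + 10244) - 13142) = -38/(19258 - 13142) = -38/6116 = -38*1/6116 = -19/3058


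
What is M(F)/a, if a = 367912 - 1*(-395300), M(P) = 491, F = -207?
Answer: 491/763212 ≈ 0.00064333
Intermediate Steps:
a = 763212 (a = 367912 + 395300 = 763212)
M(F)/a = 491/763212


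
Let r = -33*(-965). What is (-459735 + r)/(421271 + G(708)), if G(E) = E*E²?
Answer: -427890/355316183 ≈ -0.0012043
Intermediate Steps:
G(E) = E³
r = 31845
(-459735 + r)/(421271 + G(708)) = (-459735 + 31845)/(421271 + 708³) = -427890/(421271 + 354894912) = -427890/355316183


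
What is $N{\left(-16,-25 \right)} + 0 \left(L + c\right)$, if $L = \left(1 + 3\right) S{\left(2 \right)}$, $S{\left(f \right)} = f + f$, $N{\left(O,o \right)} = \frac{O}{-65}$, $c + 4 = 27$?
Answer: $\frac{16}{65} \approx 0.24615$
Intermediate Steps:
$c = 23$ ($c = -4 + 27 = 23$)
$N{\left(O,o \right)} = - \frac{O}{65}$ ($N{\left(O,o \right)} = O \left(- \frac{1}{65}\right) = - \frac{O}{65}$)
$S{\left(f \right)} = 2 f$
$L = 16$ ($L = \left(1 + 3\right) 2 \cdot 2 = 4 \cdot 4 = 16$)
$N{\left(-16,-25 \right)} + 0 \left(L + c\right) = \left(- \frac{1}{65}\right) \left(-16\right) + 0 \left(16 + 23\right) = \frac{16}{65} + 0 \cdot 39 = \frac{16}{65} + 0 = \frac{16}{65}$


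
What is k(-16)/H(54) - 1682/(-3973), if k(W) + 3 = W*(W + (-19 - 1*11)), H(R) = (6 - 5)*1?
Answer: 100479/137 ≈ 733.42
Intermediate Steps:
H(R) = 1 (H(R) = 1*1 = 1)
k(W) = -3 + W*(-30 + W) (k(W) = -3 + W*(W + (-19 - 1*11)) = -3 + W*(W + (-19 - 11)) = -3 + W*(W - 30) = -3 + W*(-30 + W))
k(-16)/H(54) - 1682/(-3973) = (-3 + (-16)**2 - 30*(-16))/1 - 1682/(-3973) = (-3 + 256 + 480)*1 - 1682*(-1/3973) = 733*1 + 58/137 = 733 + 58/137 = 100479/137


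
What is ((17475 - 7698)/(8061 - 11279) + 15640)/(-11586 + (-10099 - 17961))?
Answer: -50319743/127580828 ≈ -0.39441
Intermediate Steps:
((17475 - 7698)/(8061 - 11279) + 15640)/(-11586 + (-10099 - 17961)) = (9777/(-3218) + 15640)/(-11586 - 28060) = (9777*(-1/3218) + 15640)/(-39646) = (-9777/3218 + 15640)*(-1/39646) = (50319743/3218)*(-1/39646) = -50319743/127580828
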